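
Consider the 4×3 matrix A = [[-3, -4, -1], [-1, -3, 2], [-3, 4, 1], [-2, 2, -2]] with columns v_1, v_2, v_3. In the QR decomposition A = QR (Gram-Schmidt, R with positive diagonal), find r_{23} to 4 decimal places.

v_1 = (-3, -1, -3, -2); ‖v_1‖ = 4.7958, so e_1 = (-0.6255, -0.2085, -0.6255, -0.4170).
e_1·v_2 = (-0.6255)·(-4) + (-0.2085)·(-3) + (-0.6255)·4 + (-0.4170)·2 = -0.2085.
u_2 = v_2 + 0.2085·e_1 = (-4.1304, -3.0435, 3.8696, 1.9130).
‖u_2‖ = 6.7050, so e_2 = (-0.6160, -0.4539, 0.5771, 0.2853).
r_{23} = e_2·v_3 = -0.2853.

r_{23} = -0.2853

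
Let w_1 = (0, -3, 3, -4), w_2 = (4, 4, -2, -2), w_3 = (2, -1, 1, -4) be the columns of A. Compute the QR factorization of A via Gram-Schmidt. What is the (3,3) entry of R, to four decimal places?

r_{33} = 0.6667

w_1 = (0, -3, 3, -4); ‖w_1‖ = 5.8310, so e_1 = (0.0000, -0.5145, 0.5145, -0.6860).
e_1·w_2 = 0.0000·4 + (-0.5145)·4 + 0.5145·(-2) + (-0.6860)·(-2) = -1.7150.
u_2 = w_2 + 1.7150·e_1 = (4.0000, 3.1176, -1.1176, -3.1765).
‖u_2‖ = 6.0876, so e_2 = (0.6571, 0.5121, -0.1836, -0.5218).
e_1·w_3 = 0.0000·2 + (-0.5145)·(-1) + 0.5145·1 + (-0.6860)·(-4) = 3.7730; e_2·w_3 = 0.6571·2 + 0.5121·(-1) + (-0.1836)·1 + (-0.5218)·(-4) = 2.7056.
u_3 = w_3 − 3.7730·e_1 − 2.7056·e_2 = (0.2222, -0.4444, -0.4444, 0.0000).
r_{33} = ‖u_3‖ = 0.6667.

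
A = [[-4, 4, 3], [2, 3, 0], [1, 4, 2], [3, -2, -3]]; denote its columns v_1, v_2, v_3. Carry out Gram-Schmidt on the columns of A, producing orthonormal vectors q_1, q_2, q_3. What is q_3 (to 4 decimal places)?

q_3 = (-0.5084, -0.3803, 0.4984, -0.5904)

q_1 = v_1/‖v_1‖ = (-4, 2, 1, 3)/5.4772 = (-0.7303, 0.3651, 0.1826, 0.5477).
r_{12} = q_1·v_2 = -2.1909.
u_2 = v_2 + 2.1909·q_1 = (2.4000, 3.8000, 4.4000, -0.8000).
‖u_2‖ = 6.3403, so q_2 = (0.3785, 0.5993, 0.6940, -0.1262).
r_{13} = q_1·v_3 = -3.4689; r_{23} = q_2·v_3 = 2.9020.
u_3 = v_3 + 3.4689·q_1 − 2.9020·q_2 = (-0.6318, -0.4726, 0.6194, -0.7338).
‖u_3‖ = 1.2429, so q_3 = (-0.5084, -0.3803, 0.4984, -0.5904).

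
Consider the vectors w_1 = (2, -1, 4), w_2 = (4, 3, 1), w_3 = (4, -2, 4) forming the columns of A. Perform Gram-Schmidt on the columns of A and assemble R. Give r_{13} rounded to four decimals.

w_1 = (2, -1, 4); ‖w_1‖ = 4.5826, so e_1 = (0.4364, -0.2182, 0.8729).
r_{13} = e_1·w_3 = 5.6737.

r_{13} = 5.6737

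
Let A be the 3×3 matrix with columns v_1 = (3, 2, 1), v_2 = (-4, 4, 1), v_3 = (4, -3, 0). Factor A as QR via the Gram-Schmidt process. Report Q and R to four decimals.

Q = [[0.8018, -0.5902, -0.0940], [0.5345, 0.7785, -0.3289], [0.2673, 0.2135, 0.9397]], R = [[3.7417, -0.8018, 1.6036], [0.0000, 5.6883, -4.6963], [0.0000, 0.0000, 0.6108]]

e_1 = v_1/‖v_1‖ = (3, 2, 1)/3.7417 = (0.8018, 0.5345, 0.2673).
r_{12} = e_1·v_2 = -0.8018.
u_2 = v_2 + 0.8018·e_1 = (-3.3571, 4.4286, 1.2143).
‖u_2‖ = 5.6883, so e_2 = (-0.5902, 0.7785, 0.2135).
r_{13} = e_1·v_3 = 1.6036; r_{23} = e_2·v_3 = -4.6963.
u_3 = v_3 − 1.6036·e_1 + 4.6963·e_2 = (-0.0574, -0.2009, 0.5740).
‖u_3‖ = 0.6108, so e_3 = (-0.0940, -0.3289, 0.9397).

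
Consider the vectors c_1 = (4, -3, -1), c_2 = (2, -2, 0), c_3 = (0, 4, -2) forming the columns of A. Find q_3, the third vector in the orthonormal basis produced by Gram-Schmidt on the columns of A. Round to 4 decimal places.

c_1 = (4, -3, -1); ‖c_1‖ = 5.0990, so q_1 = (0.7845, -0.5883, -0.1961).
q_1·c_2 = 0.7845·2 + (-0.5883)·(-2) + (-0.1961)·0 = 2.7456.
u_2 = c_2 − 2.7456·q_1 = (-0.1538, -0.3846, 0.5385).
‖u_2‖ = 0.6794, so q_2 = (-0.2265, -0.5661, 0.7926).
q_1·c_3 = 0.7845·0 + (-0.5883)·4 + (-0.1961)·(-2) = -1.9612; q_2·c_3 = (-0.2265)·0 + (-0.5661)·4 + 0.7926·(-2) = -3.8497.
u_3 = c_3 + 1.9612·q_1 + 3.8497·q_2 = (0.6667, 0.6667, 0.6667).
‖u_3‖ = 1.1547, so q_3 = (0.5774, 0.5774, 0.5774).

q_3 = (0.5774, 0.5774, 0.5774)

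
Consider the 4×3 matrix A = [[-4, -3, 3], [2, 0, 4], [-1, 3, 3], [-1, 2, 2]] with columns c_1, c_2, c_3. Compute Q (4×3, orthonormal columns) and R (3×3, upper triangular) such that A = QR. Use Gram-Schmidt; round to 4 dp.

Q = [[-0.8528, -0.3884, 0.3474], [0.4264, -0.1431, 0.8917], [-0.2132, 0.7462, 0.2547], [-0.2132, 0.5213, 0.1391]], R = [[4.6904, 1.4924, -1.9188], [0.0000, 4.4467, 1.5436], [0.0000, 0.0000, 5.6512]]

c_1 = (-4, 2, -1, -1); ‖c_1‖ = 4.6904, so q_1 = (-0.8528, 0.4264, -0.2132, -0.2132).
q_1·c_2 = (-0.8528)·(-3) + 0.4264·0 + (-0.2132)·3 + (-0.2132)·2 = 1.4924.
u_2 = c_2 − 1.4924·q_1 = (-1.7273, -0.6364, 3.3182, 2.3182).
‖u_2‖ = 4.4467, so q_2 = (-0.3884, -0.1431, 0.7462, 0.5213).
q_1·c_3 = (-0.8528)·3 + 0.4264·4 + (-0.2132)·3 + (-0.2132)·2 = -1.9188; q_2·c_3 = (-0.3884)·3 + (-0.1431)·4 + 0.7462·3 + 0.5213·2 = 1.5436.
u_3 = c_3 + 1.9188·q_1 − 1.5436·q_2 = (1.9632, 5.0391, 1.4391, 0.7862).
‖u_3‖ = 5.6512, so q_3 = (0.3474, 0.8917, 0.2547, 0.1391).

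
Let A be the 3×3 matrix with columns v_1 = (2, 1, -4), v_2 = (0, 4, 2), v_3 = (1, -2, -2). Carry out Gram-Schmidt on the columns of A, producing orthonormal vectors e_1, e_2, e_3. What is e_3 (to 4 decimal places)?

e_1 = v_1/‖v_1‖ = (2, 1, -4)/4.5826 = (0.4364, 0.2182, -0.8729).
r_{12} = e_1·v_2 = -0.8729.
u_2 = v_2 + 0.8729·e_1 = (0.3810, 4.1905, 1.2381).
‖u_2‖ = 4.3861, so e_2 = (0.0869, 0.9554, 0.2823).
r_{13} = e_1·v_3 = 1.7457; r_{23} = e_2·v_3 = -2.3885.
u_3 = v_3 − 1.7457·e_1 + 2.3885·e_2 = (0.4455, -0.0990, 0.1980).
‖u_3‖ = 0.4975, so e_3 = (0.8955, -0.1990, 0.3980).

e_3 = (0.8955, -0.1990, 0.3980)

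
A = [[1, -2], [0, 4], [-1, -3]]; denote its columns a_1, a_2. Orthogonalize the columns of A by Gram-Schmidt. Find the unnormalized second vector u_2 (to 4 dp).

u_2 = (-2.5000, 4.0000, -2.5000)

e_1 = a_1/‖a_1‖ = (1, 0, -1)/1.4142 = (0.7071, 0.0000, -0.7071).
r_{12} = e_1·a_2 = 0.7071.
u_2 = a_2 − 0.7071·e_1 = (-2.5000, 4.0000, -2.5000).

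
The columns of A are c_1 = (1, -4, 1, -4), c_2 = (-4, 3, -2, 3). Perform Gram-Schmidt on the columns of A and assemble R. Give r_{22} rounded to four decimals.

r_{22} = 3.3955

c_1 = (1, -4, 1, -4); ‖c_1‖ = 5.8310, so e_1 = (0.1715, -0.6860, 0.1715, -0.6860).
e_1·c_2 = 0.1715·(-4) + (-0.6860)·3 + 0.1715·(-2) + (-0.6860)·3 = -5.1450.
u_2 = c_2 + 5.1450·e_1 = (-3.1176, -0.5294, -1.1176, -0.5294).
r_{22} = ‖u_2‖ = 3.3955.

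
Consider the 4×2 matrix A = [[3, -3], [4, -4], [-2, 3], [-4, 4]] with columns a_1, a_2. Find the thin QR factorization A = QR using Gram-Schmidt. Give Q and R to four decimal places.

a_1 = (3, 4, -2, -4); ‖a_1‖ = 6.7082, so e_1 = (0.4472, 0.5963, -0.2981, -0.5963).
e_1·a_2 = 0.4472·(-3) + 0.5963·(-4) + (-0.2981)·3 + (-0.5963)·4 = -7.0063.
u_2 = a_2 + 7.0063·e_1 = (0.1333, 0.1778, 0.9111, -0.1778).
‖u_2‖ = 0.9545, so e_2 = (0.1397, 0.1862, 0.9545, -0.1862).

Q = [[0.4472, 0.1397], [0.5963, 0.1862], [-0.2981, 0.9545], [-0.5963, -0.1862]], R = [[6.7082, -7.0063], [0.0000, 0.9545]]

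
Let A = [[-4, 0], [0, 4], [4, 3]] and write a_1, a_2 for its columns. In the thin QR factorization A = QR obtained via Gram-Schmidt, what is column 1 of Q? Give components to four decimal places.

a_1 = (-4, 0, 4); ‖a_1‖ = 5.6569, so q_1 = (-0.7071, 0.0000, 0.7071).

q_1 = (-0.7071, 0.0000, 0.7071)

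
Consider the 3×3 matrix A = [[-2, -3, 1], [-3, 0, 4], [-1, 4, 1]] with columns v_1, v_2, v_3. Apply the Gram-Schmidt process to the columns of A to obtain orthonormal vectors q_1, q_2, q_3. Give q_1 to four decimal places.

q_1 = (-0.5345, -0.8018, -0.2673)

q_1 = v_1/‖v_1‖ = (-2, -3, -1)/3.7417 = (-0.5345, -0.8018, -0.2673).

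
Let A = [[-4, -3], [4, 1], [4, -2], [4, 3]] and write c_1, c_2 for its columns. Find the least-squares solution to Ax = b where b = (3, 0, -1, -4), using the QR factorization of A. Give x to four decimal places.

c_1 = (-4, 4, 4, 4); ‖c_1‖ = 8.0000, so e_1 = (-0.5000, 0.5000, 0.5000, 0.5000).
e_1·c_2 = (-0.5000)·(-3) + 0.5000·1 + 0.5000·(-2) + 0.5000·3 = 2.5000.
u_2 = c_2 − 2.5000·e_1 = (-1.7500, -0.2500, -3.2500, 1.7500).
‖u_2‖ = 4.0927, so e_2 = (-0.4276, -0.0611, -0.7941, 0.4276).
Qᵀb = (-4.0000, -2.1990).
Back-substitute: x_2 = -2.1990/4.0927 = -0.5373.
x_1 = (-4.0000 − 2.5000·(-0.5373))/8.0000 = -0.3321.

x = (-0.3321, -0.5373)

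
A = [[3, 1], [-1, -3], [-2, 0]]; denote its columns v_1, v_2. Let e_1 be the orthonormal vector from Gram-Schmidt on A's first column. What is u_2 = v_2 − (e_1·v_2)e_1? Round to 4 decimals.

v_1 = (3, -1, -2); ‖v_1‖ = 3.7417, so e_1 = (0.8018, -0.2673, -0.5345).
e_1·v_2 = 0.8018·1 + (-0.2673)·(-3) + (-0.5345)·0 = 1.6036.
u_2 = v_2 − 1.6036·e_1 = (-0.2857, -2.5714, 0.8571).

u_2 = (-0.2857, -2.5714, 0.8571)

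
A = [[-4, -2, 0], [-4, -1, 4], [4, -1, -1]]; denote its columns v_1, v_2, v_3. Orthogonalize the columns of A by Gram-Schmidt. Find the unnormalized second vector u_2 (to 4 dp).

u_2 = (-1.3333, -0.3333, -1.6667)

v_1 = (-4, -4, 4); ‖v_1‖ = 6.9282, so q_1 = (-0.5774, -0.5774, 0.5774).
q_1·v_2 = (-0.5774)·(-2) + (-0.5774)·(-1) + 0.5774·(-1) = 1.1547.
u_2 = v_2 − 1.1547·q_1 = (-1.3333, -0.3333, -1.6667).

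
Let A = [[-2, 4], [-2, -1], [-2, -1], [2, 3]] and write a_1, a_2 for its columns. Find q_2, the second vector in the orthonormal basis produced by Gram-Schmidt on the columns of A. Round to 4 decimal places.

q_2 = (0.8217, -0.1450, -0.1450, 0.5317)

a_1 = (-2, -2, -2, 2); ‖a_1‖ = 4.0000, so q_1 = (-0.5000, -0.5000, -0.5000, 0.5000).
q_1·a_2 = (-0.5000)·4 + (-0.5000)·(-1) + (-0.5000)·(-1) + 0.5000·3 = 0.5000.
u_2 = a_2 − 0.5000·q_1 = (4.2500, -0.7500, -0.7500, 2.7500).
‖u_2‖ = 5.1720, so q_2 = (0.8217, -0.1450, -0.1450, 0.5317).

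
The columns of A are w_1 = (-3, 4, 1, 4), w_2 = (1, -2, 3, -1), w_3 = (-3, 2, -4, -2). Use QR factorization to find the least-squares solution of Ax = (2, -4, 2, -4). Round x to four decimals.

w_1 = (-3, 4, 1, 4); ‖w_1‖ = 6.4807, so e_1 = (-0.4629, 0.6172, 0.1543, 0.6172).
e_1·w_2 = (-0.4629)·1 + 0.6172·(-2) + 0.1543·3 + 0.6172·(-1) = -1.8516.
u_2 = w_2 + 1.8516·e_1 = (0.1429, -0.8571, 3.2857, 0.1429).
‖u_2‖ = 3.4017, so e_2 = (0.0420, -0.2520, 0.9659, 0.0420).
e_1·w_3 = (-0.4629)·(-3) + 0.6172·2 + 0.1543·(-4) + 0.6172·(-2) = 0.7715; e_2·w_3 = 0.0420·(-3) + (-0.2520)·2 + 0.9659·(-4) + 0.0420·(-2) = -4.5776.
u_3 = w_3 − 0.7715·e_1 + 4.5776·e_2 = (-2.4506, 0.3704, 0.3025, -2.2840).
‖u_3‖ = 3.3839, so e_3 = (-0.7242, 0.1095, 0.0894, -0.6750).
Qᵀb = (-5.5549, 2.8557, 0.9924).
Back-substitute: x_3 = 0.9924/3.3839 = 0.2933.
x_2 = (2.8557 + 4.5776·0.2933)/3.4017 = 1.2341.
x_1 = (-5.5549 + 1.8516·1.2341 − 0.7715·0.2933)/6.4807 = -0.5394.

x = (-0.5394, 1.2341, 0.2933)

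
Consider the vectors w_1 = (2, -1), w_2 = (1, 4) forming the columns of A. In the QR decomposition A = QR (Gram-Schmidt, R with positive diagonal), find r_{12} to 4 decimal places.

w_1 = (2, -1); ‖w_1‖ = 2.2361, so q_1 = (0.8944, -0.4472).
r_{12} = q_1·w_2 = -0.8944.

r_{12} = -0.8944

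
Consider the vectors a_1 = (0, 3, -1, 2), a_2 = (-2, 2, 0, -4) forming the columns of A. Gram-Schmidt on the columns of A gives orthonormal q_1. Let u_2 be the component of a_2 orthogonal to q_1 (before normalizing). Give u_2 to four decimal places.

a_1 = (0, 3, -1, 2); ‖a_1‖ = 3.7417, so q_1 = (0.0000, 0.8018, -0.2673, 0.5345).
q_1·a_2 = 0.0000·(-2) + 0.8018·2 + (-0.2673)·0 + 0.5345·(-4) = -0.5345.
u_2 = a_2 + 0.5345·q_1 = (-2.0000, 2.4286, -0.1429, -3.7143).

u_2 = (-2.0000, 2.4286, -0.1429, -3.7143)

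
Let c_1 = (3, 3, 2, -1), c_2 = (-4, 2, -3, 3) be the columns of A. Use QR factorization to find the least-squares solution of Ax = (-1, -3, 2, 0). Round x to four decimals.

x = (-0.6533, -0.4684)

c_1 = (3, 3, 2, -1); ‖c_1‖ = 4.7958, so q_1 = (0.6255, 0.6255, 0.4170, -0.2085).
q_1·c_2 = 0.6255·(-4) + 0.6255·2 + 0.4170·(-3) + (-0.2085)·3 = -3.1277.
u_2 = c_2 + 3.1277·q_1 = (-2.0435, 3.9565, -1.6957, 2.3478).
‖u_2‖ = 5.3120, so q_2 = (-0.3847, 0.7448, -0.3192, 0.4420).
Qᵀb = (-1.6681, -2.4882).
Back-substitute: x_2 = -2.4882/5.3120 = -0.4684.
x_1 = (-1.6681 + 3.1277·(-0.4684))/4.7958 = -0.6533.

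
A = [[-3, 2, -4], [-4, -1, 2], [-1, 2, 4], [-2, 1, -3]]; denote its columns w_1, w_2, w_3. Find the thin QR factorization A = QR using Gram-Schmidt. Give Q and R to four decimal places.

Q = [[-0.5477, 0.4719, -0.4305], [-0.7303, -0.6068, 0.3115], [-0.1826, 0.6068, 0.7666], [-0.3651, 0.2023, -0.3605]], R = [[5.4772, -1.0954, 1.0954], [0.0000, 2.9665, -1.2810], [0.0000, 0.0000, 6.4930]]

w_1 = (-3, -4, -1, -2); ‖w_1‖ = 5.4772, so e_1 = (-0.5477, -0.7303, -0.1826, -0.3651).
e_1·w_2 = (-0.5477)·2 + (-0.7303)·(-1) + (-0.1826)·2 + (-0.3651)·1 = -1.0954.
u_2 = w_2 + 1.0954·e_1 = (1.4000, -1.8000, 1.8000, 0.6000).
‖u_2‖ = 2.9665, so e_2 = (0.4719, -0.6068, 0.6068, 0.2023).
e_1·w_3 = (-0.5477)·(-4) + (-0.7303)·2 + (-0.1826)·4 + (-0.3651)·(-3) = 1.0954; e_2·w_3 = 0.4719·(-4) + (-0.6068)·2 + 0.6068·4 + 0.2023·(-3) = -1.2810.
u_3 = w_3 − 1.0954·e_1 + 1.2810·e_2 = (-2.7955, 2.0227, 4.9773, -2.3409).
‖u_3‖ = 6.4930, so e_3 = (-0.4305, 0.3115, 0.7666, -0.3605).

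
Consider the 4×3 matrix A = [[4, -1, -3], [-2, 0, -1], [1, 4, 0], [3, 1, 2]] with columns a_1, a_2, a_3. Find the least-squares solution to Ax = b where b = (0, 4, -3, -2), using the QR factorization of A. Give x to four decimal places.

x = (-0.5875, -0.5268, -0.5511)

a_1 = (4, -2, 1, 3); ‖a_1‖ = 5.4772, so q_1 = (0.7303, -0.3651, 0.1826, 0.5477).
q_1·a_2 = 0.7303·(-1) + (-0.3651)·0 + 0.1826·4 + 0.5477·1 = 0.5477.
u_2 = a_2 − 0.5477·q_1 = (-1.4000, 0.2000, 3.9000, 0.7000).
‖u_2‖ = 4.2071, so q_2 = (-0.3328, 0.0475, 0.9270, 0.1664).
q_1·a_3 = 0.7303·(-3) + (-0.3651)·(-1) + 0.1826·0 + 0.5477·2 = -0.7303; q_2·a_3 = (-0.3328)·(-3) + 0.0475·(-1) + 0.9270·0 + 0.1664·2 = 1.2835.
u_3 = a_3 + 0.7303·q_1 − 1.2835·q_2 = (-2.0395, -1.3277, -1.0565, 2.1864).
‖u_3‖ = 3.4379, so q_3 = (-0.5933, -0.3862, -0.3073, 0.6360).
Qᵀb = (-3.1038, -2.9236, -1.8948).
Back-substitute: x_3 = -1.8948/3.4379 = -0.5511.
x_2 = (-2.9236 − 1.2835·(-0.5511))/4.2071 = -0.5268.
x_1 = (-3.1038 − 0.5477·(-0.5268) + 0.7303·(-0.5511))/5.4772 = -0.5875.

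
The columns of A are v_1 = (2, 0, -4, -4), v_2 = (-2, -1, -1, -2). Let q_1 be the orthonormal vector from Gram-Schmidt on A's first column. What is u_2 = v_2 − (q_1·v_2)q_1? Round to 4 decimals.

u_2 = (-2.4444, -1.0000, -0.1111, -1.1111)

v_1 = (2, 0, -4, -4); ‖v_1‖ = 6.0000, so q_1 = (0.3333, 0.0000, -0.6667, -0.6667).
q_1·v_2 = 0.3333·(-2) + 0.0000·(-1) + (-0.6667)·(-1) + (-0.6667)·(-2) = 1.3333.
u_2 = v_2 − 1.3333·q_1 = (-2.4444, -1.0000, -0.1111, -1.1111).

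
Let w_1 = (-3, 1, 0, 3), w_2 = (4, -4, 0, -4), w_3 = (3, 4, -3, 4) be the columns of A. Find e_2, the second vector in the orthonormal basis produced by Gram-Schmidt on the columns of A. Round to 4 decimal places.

w_1 = (-3, 1, 0, 3); ‖w_1‖ = 4.3589, so e_1 = (-0.6882, 0.2294, 0.0000, 0.6882).
e_1·w_2 = (-0.6882)·4 + 0.2294·(-4) + 0.0000·0 + 0.6882·(-4) = -6.4236.
u_2 = w_2 + 6.4236·e_1 = (-0.4211, -2.5263, 0.0000, 0.4211).
‖u_2‖ = 2.5955, so e_2 = (-0.1622, -0.9733, 0.0000, 0.1622).

e_2 = (-0.1622, -0.9733, 0.0000, 0.1622)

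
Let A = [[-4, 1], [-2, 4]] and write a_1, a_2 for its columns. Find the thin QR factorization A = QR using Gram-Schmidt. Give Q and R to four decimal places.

a_1 = (-4, -2); ‖a_1‖ = 4.4721, so e_1 = (-0.8944, -0.4472).
e_1·a_2 = (-0.8944)·1 + (-0.4472)·4 = -2.6833.
u_2 = a_2 + 2.6833·e_1 = (-1.4000, 2.8000).
‖u_2‖ = 3.1305, so e_2 = (-0.4472, 0.8944).

Q = [[-0.8944, -0.4472], [-0.4472, 0.8944]], R = [[4.4721, -2.6833], [0.0000, 3.1305]]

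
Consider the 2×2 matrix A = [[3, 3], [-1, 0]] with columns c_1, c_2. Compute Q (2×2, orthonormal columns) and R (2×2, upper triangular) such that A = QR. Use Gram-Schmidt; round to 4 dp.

Q = [[0.9487, 0.3162], [-0.3162, 0.9487]], R = [[3.1623, 2.8460], [0.0000, 0.9487]]

q_1 = c_1/‖c_1‖ = (3, -1)/3.1623 = (0.9487, -0.3162).
r_{12} = q_1·c_2 = 2.8460.
u_2 = c_2 − 2.8460·q_1 = (0.3000, 0.9000).
‖u_2‖ = 0.9487, so q_2 = (0.3162, 0.9487).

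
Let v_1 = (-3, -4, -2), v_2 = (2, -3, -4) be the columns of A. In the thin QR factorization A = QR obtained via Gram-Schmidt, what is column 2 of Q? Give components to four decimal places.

e_2 = (0.7312, -0.2267, -0.6434)

e_1 = v_1/‖v_1‖ = (-3, -4, -2)/5.3852 = (-0.5571, -0.7428, -0.3714).
r_{12} = e_1·v_2 = 2.5997.
u_2 = v_2 − 2.5997·e_1 = (3.4483, -1.0690, -3.0345).
‖u_2‖ = 4.7161, so e_2 = (0.7312, -0.2267, -0.6434).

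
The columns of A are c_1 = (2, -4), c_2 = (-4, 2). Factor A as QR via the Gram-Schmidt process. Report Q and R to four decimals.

q_1 = c_1/‖c_1‖ = (2, -4)/4.4721 = (0.4472, -0.8944).
r_{12} = q_1·c_2 = -3.5777.
u_2 = c_2 + 3.5777·q_1 = (-2.4000, -1.2000).
‖u_2‖ = 2.6833, so q_2 = (-0.8944, -0.4472).

Q = [[0.4472, -0.8944], [-0.8944, -0.4472]], R = [[4.4721, -3.5777], [0.0000, 2.6833]]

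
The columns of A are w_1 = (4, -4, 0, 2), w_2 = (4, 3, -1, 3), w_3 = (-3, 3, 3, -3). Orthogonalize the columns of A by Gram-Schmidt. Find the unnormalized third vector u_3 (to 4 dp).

u_3 = (0.9310, 0.5172, 2.7931, -0.8276)

w_1 = (4, -4, 0, 2); ‖w_1‖ = 6.0000, so q_1 = (0.6667, -0.6667, 0.0000, 0.3333).
q_1·w_2 = 0.6667·4 + (-0.6667)·3 + 0.0000·(-1) + 0.3333·3 = 1.6667.
u_2 = w_2 − 1.6667·q_1 = (2.8889, 4.1111, -1.0000, 2.4444).
‖u_2‖ = 5.6765, so q_2 = (0.5089, 0.7242, -0.1762, 0.4306).
q_1·w_3 = 0.6667·(-3) + (-0.6667)·3 + 0.0000·3 + 0.3333·(-3) = -5.0000; q_2·w_3 = 0.5089·(-3) + 0.7242·3 + (-0.1762)·3 + 0.4306·(-3) = -1.1744.
u_3 = w_3 + 5.0000·q_1 + 1.1744·q_2 = (0.9310, 0.5172, 2.7931, -0.8276).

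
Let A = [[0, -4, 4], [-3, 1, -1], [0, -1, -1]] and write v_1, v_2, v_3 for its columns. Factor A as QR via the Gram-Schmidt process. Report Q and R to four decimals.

Q = [[0.0000, -0.9701, 0.2425], [-1.0000, 0.0000, 0.0000], [0.0000, -0.2425, -0.9701]], R = [[3.0000, -1.0000, 1.0000], [0.0000, 4.1231, -3.6380], [0.0000, 0.0000, 1.9403]]

e_1 = v_1/‖v_1‖ = (0, -3, 0)/3.0000 = (0.0000, -1.0000, 0.0000).
r_{12} = e_1·v_2 = -1.0000.
u_2 = v_2 + 1.0000·e_1 = (-4.0000, 0.0000, -1.0000).
‖u_2‖ = 4.1231, so e_2 = (-0.9701, 0.0000, -0.2425).
r_{13} = e_1·v_3 = 1.0000; r_{23} = e_2·v_3 = -3.6380.
u_3 = v_3 − 1.0000·e_1 + 3.6380·e_2 = (0.4706, 0.0000, -1.8824).
‖u_3‖ = 1.9403, so e_3 = (0.2425, 0.0000, -0.9701).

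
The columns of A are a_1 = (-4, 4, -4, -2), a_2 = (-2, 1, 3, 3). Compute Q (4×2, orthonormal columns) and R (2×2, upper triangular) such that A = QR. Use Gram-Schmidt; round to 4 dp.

q_1 = a_1/‖a_1‖ = (-4, 4, -4, -2)/7.2111 = (-0.5547, 0.5547, -0.5547, -0.2774).
r_{12} = q_1·a_2 = -0.8321.
u_2 = a_2 + 0.8321·q_1 = (-2.4615, 1.4615, 2.5385, 2.7692).
‖u_2‖ = 4.7231, so q_2 = (-0.5212, 0.3094, 0.5375, 0.5863).

Q = [[-0.5547, -0.5212], [0.5547, 0.3094], [-0.5547, 0.5375], [-0.2774, 0.5863]], R = [[7.2111, -0.8321], [0.0000, 4.7231]]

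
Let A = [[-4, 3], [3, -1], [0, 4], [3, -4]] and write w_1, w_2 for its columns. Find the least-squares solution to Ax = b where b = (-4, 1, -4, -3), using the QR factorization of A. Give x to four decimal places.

e_1 = w_1/‖w_1‖ = (-4, 3, 0, 3)/5.8310 = (-0.6860, 0.5145, 0.0000, 0.5145).
r_{12} = e_1·w_2 = -4.6305.
u_2 = w_2 + 4.6305·e_1 = (-0.1765, 1.3824, 4.0000, -1.6176).
‖u_2‖ = 4.5342, so e_2 = (-0.0389, 0.3049, 0.8822, -0.3568).
Qᵀb = (1.7150, -1.9979).
Back-substitute: x_2 = -1.9979/4.5342 = -0.4406.
x_1 = (1.7150 + 4.6305·(-0.4406))/5.8310 = -0.0558.

x = (-0.0558, -0.4406)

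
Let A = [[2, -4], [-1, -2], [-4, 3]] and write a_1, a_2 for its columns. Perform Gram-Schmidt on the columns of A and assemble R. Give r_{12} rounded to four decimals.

r_{12} = -3.9279

a_1 = (2, -1, -4); ‖a_1‖ = 4.5826, so q_1 = (0.4364, -0.2182, -0.8729).
r_{12} = q_1·a_2 = -3.9279.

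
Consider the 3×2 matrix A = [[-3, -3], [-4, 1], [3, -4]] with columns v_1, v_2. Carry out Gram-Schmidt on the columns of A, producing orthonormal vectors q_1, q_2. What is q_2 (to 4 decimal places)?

q_2 = (-0.7300, 0.0356, -0.6825)

v_1 = (-3, -4, 3); ‖v_1‖ = 5.8310, so q_1 = (-0.5145, -0.6860, 0.5145).
q_1·v_2 = (-0.5145)·(-3) + (-0.6860)·1 + 0.5145·(-4) = -1.2005.
u_2 = v_2 + 1.2005·q_1 = (-3.6176, 0.1765, -3.3824).
‖u_2‖ = 4.9557, so q_2 = (-0.7300, 0.0356, -0.6825).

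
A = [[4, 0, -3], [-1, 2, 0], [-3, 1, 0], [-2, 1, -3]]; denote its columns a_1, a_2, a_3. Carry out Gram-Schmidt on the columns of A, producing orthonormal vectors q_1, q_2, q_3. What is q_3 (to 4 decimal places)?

q_1 = a_1/‖a_1‖ = (4, -1, -3, -2)/5.4772 = (0.7303, -0.1826, -0.5477, -0.3651).
r_{12} = q_1·a_2 = -1.2780.
u_2 = a_2 + 1.2780·q_1 = (0.9333, 1.7667, 0.3000, 0.5333).
‖u_2‖ = 2.0897, so q_2 = (0.4466, 0.8454, 0.1436, 0.2552).
r_{13} = q_1·a_3 = -1.0954; r_{23} = q_2·a_3 = -2.1056.
u_3 = a_3 + 1.0954·q_1 + 2.1056·q_2 = (-1.2595, 1.5802, -0.2977, -2.8626).
‖u_3‖ = 3.5166, so q_3 = (-0.3582, 0.4493, -0.0847, -0.8140).

q_3 = (-0.3582, 0.4493, -0.0847, -0.8140)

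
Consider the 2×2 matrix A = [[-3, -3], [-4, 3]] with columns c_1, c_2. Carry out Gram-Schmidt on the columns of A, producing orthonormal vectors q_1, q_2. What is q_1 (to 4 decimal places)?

q_1 = (-0.6000, -0.8000)

c_1 = (-3, -4); ‖c_1‖ = 5.0000, so q_1 = (-0.6000, -0.8000).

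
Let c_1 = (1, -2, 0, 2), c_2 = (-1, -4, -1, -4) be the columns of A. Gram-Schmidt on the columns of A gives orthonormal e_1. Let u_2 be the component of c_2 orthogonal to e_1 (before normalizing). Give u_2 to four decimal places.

u_2 = (-0.8889, -4.2222, -1.0000, -3.7778)

c_1 = (1, -2, 0, 2); ‖c_1‖ = 3.0000, so e_1 = (0.3333, -0.6667, 0.0000, 0.6667).
e_1·c_2 = 0.3333·(-1) + (-0.6667)·(-4) + 0.0000·(-1) + 0.6667·(-4) = -0.3333.
u_2 = c_2 + 0.3333·e_1 = (-0.8889, -4.2222, -1.0000, -3.7778).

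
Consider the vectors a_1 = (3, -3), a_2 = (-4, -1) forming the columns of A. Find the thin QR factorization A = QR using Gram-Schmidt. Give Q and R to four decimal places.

Q = [[0.7071, -0.7071], [-0.7071, -0.7071]], R = [[4.2426, -2.1213], [0.0000, 3.5355]]

a_1 = (3, -3); ‖a_1‖ = 4.2426, so e_1 = (0.7071, -0.7071).
e_1·a_2 = 0.7071·(-4) + (-0.7071)·(-1) = -2.1213.
u_2 = a_2 + 2.1213·e_1 = (-2.5000, -2.5000).
‖u_2‖ = 3.5355, so e_2 = (-0.7071, -0.7071).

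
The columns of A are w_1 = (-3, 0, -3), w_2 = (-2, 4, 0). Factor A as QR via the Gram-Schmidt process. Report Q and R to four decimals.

Q = [[-0.7071, -0.2357], [0.0000, 0.9428], [-0.7071, 0.2357]], R = [[4.2426, 1.4142], [0.0000, 4.2426]]

e_1 = w_1/‖w_1‖ = (-3, 0, -3)/4.2426 = (-0.7071, 0.0000, -0.7071).
r_{12} = e_1·w_2 = 1.4142.
u_2 = w_2 − 1.4142·e_1 = (-1.0000, 4.0000, 1.0000).
‖u_2‖ = 4.2426, so e_2 = (-0.2357, 0.9428, 0.2357).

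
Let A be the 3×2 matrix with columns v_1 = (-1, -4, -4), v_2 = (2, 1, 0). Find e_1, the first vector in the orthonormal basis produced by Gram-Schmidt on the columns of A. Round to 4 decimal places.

v_1 = (-1, -4, -4); ‖v_1‖ = 5.7446, so e_1 = (-0.1741, -0.6963, -0.6963).

e_1 = (-0.1741, -0.6963, -0.6963)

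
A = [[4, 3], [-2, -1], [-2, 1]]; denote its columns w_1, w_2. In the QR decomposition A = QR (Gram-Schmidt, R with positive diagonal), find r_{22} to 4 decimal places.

w_1 = (4, -2, -2); ‖w_1‖ = 4.8990, so e_1 = (0.8165, -0.4082, -0.4082).
e_1·w_2 = 0.8165·3 + (-0.4082)·(-1) + (-0.4082)·1 = 2.4495.
u_2 = w_2 − 2.4495·e_1 = (1.0000, 0.0000, 2.0000).
r_{22} = ‖u_2‖ = 2.2361.

r_{22} = 2.2361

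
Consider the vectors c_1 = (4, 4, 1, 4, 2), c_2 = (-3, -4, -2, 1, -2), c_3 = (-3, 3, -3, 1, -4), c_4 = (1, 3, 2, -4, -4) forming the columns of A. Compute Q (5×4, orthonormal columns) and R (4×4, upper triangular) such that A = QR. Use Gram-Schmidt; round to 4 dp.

c_1 = (4, 4, 1, 4, 2); ‖c_1‖ = 7.2801, so e_1 = (0.5494, 0.5494, 0.1374, 0.5494, 0.2747).
e_1·c_2 = 0.5494·(-3) + 0.5494·(-4) + 0.1374·(-2) + 0.5494·1 + 0.2747·(-2) = -4.1208.
u_2 = c_2 + 4.1208·e_1 = (-0.7358, -1.7358, -1.4340, 3.2642, -0.8679).
‖u_2‖ = 4.1254, so e_2 = (-0.1784, -0.4208, -0.3476, 0.7912, -0.2104).
e_1·c_3 = 0.5494·(-3) + 0.5494·3 + 0.1374·(-3) + 0.5494·1 + 0.2747·(-4) = -0.9615; e_2·c_3 = (-0.1784)·(-3) + (-0.4208)·3 + (-0.3476)·(-3) + 0.7912·1 + (-0.2104)·(-4) = 1.9484.
u_3 = c_3 + 0.9615·e_1 − 1.9484·e_2 = (-2.1242, 4.3481, -2.1907, -0.0133, -3.3259).
‖u_3‖ = 6.2673, so e_3 = (-0.3389, 0.6938, -0.3495, -0.0021, -0.5307).
e_1·c_4 = 0.5494·1 + 0.5494·3 + 0.1374·2 + 0.5494·(-4) + 0.2747·(-4) = -0.8242; e_2·c_4 = (-0.1784)·1 + (-0.4208)·3 + (-0.3476)·2 + 0.7912·(-4) + (-0.2104)·(-4) = -4.4593; e_3·c_4 = (-0.3389)·1 + 0.6938·3 + (-0.3495)·2 + (-0.0021)·(-4) + (-0.5307)·(-4) = 3.1745.
u_4 = c_4 + 0.8242·e_1 + 4.4593·e_2 − 3.1745·e_3 = (1.7334, -0.6259, 1.6728, -0.0121, -3.0271).
‖u_4‖ = 3.9189, so e_4 = (0.4423, -0.1597, 0.4269, -0.0031, -0.7724).

Q = [[0.5494, -0.1784, -0.3389, 0.4423], [0.5494, -0.4208, 0.6938, -0.1597], [0.1374, -0.3476, -0.3495, 0.4269], [0.5494, 0.7912, -0.0021, -0.0031], [0.2747, -0.2104, -0.5307, -0.7724]], R = [[7.2801, -4.1208, -0.9615, -0.8242], [0.0000, 4.1254, 1.9484, -4.4593], [0.0000, 0.0000, 6.2673, 3.1745], [0.0000, 0.0000, 0.0000, 3.9189]]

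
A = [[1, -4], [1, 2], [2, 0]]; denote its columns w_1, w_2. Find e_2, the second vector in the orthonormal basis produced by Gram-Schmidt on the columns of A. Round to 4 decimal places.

e_2 = (-0.8339, 0.5307, 0.1516)

e_1 = w_1/‖w_1‖ = (1, 1, 2)/2.4495 = (0.4082, 0.4082, 0.8165).
r_{12} = e_1·w_2 = -0.8165.
u_2 = w_2 + 0.8165·e_1 = (-3.6667, 2.3333, 0.6667).
‖u_2‖ = 4.3970, so e_2 = (-0.8339, 0.5307, 0.1516).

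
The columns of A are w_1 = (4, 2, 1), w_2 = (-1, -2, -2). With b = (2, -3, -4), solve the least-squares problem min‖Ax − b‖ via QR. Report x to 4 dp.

w_1 = (4, 2, 1); ‖w_1‖ = 4.5826, so e_1 = (0.8729, 0.4364, 0.2182).
e_1·w_2 = 0.8729·(-1) + 0.4364·(-2) + 0.2182·(-2) = -2.1822.
u_2 = w_2 + 2.1822·e_1 = (0.9048, -1.0476, -1.5238).
‖u_2‖ = 2.0587, so e_2 = (0.4395, -0.5089, -0.7402).
Qᵀb = (-0.4364, 5.3664).
Back-substitute: x_2 = 5.3664/2.0587 = 2.6067.
x_1 = (-0.4364 + 2.1822·2.6067)/4.5826 = 1.1461.

x = (1.1461, 2.6067)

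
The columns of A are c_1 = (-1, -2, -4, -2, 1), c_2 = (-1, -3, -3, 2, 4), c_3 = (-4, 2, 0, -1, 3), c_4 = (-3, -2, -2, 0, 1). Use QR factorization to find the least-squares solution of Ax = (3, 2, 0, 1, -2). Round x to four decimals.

x = (0.1067, -0.0118, -0.2305, -0.7748)

q_1 = c_1/‖c_1‖ = (-1, -2, -4, -2, 1)/5.0990 = (-0.1961, -0.3922, -0.7845, -0.3922, 0.1961).
r_{12} = q_1·c_2 = 3.7262.
u_2 = c_2 − 3.7262·q_1 = (-0.2692, -1.5385, -0.0769, 3.4615, 3.2692).
‖u_2‖ = 5.0115, so q_2 = (-0.0537, -0.3070, -0.0153, 0.6907, 0.6523).
r_{13} = q_1·c_3 = 0.9806; r_{23} = q_2·c_3 = 0.8672.
u_3 = c_3 − 0.9806·q_1 − 0.8672·q_2 = (-3.7611, 2.6508, 0.7825, -1.2144, 2.2420).
‖u_3‖ = 5.3185, so q_3 = (-0.7072, 0.4984, 0.1471, -0.2283, 0.4215).
r_{14} = q_1·c_4 = 3.1379; r_{24} = q_2·c_4 = 1.4582; r_{34} = q_3·c_4 = 1.2520.
u_4 = c_4 − 3.1379·q_1 − 1.4582·q_2 − 1.2520·q_3 = (-1.4209, -0.9456, 0.2997, 0.5094, -1.0944).
‖u_4‖ = 2.1119, so q_4 = (-0.6728, -0.4477, 0.1419, 0.2412, -0.5182).
Qᵀb = (-2.1573, -1.3891, -2.1961, -1.6363).
Back-substitute: x_4 = -1.6363/2.1119 = -0.7748.
x_3 = (-2.1961 − 1.2520·(-0.7748))/5.3185 = -0.2305.
x_2 = (-1.3891 − 0.8672·(-0.2305) − 1.4582·(-0.7748))/5.0115 = -0.0118.
x_1 = (-2.1573 − 3.7262·(-0.0118) − 0.9806·(-0.2305) − 3.1379·(-0.7748))/5.0990 = 0.1067.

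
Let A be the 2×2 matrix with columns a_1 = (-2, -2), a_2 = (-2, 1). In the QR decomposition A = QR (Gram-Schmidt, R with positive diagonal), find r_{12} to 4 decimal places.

r_{12} = 0.7071

e_1 = a_1/‖a_1‖ = (-2, -2)/2.8284 = (-0.7071, -0.7071).
r_{12} = e_1·a_2 = 0.7071.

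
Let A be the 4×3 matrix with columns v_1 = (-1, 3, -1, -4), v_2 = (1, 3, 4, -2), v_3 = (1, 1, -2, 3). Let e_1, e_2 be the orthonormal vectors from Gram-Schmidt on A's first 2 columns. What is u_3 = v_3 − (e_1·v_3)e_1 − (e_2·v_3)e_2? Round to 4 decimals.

u_3 = (1.0811, 2.3243, -1.1351, 1.7568)

e_1 = v_1/‖v_1‖ = (-1, 3, -1, -4)/5.1962 = (-0.1925, 0.5774, -0.1925, -0.7698).
r_{12} = e_1·v_2 = 2.3094.
u_2 = v_2 − 2.3094·e_1 = (1.4444, 1.6667, 4.4444, -0.2222).
‖u_2‖ = 4.9666, so e_2 = (0.2908, 0.3356, 0.8949, -0.0447).
r_{13} = e_1·v_3 = -1.5396; r_{23} = e_2·v_3 = -1.2976.
u_3 = v_3 + 1.5396·e_1 + 1.2976·e_2 = (1.0811, 2.3243, -1.1351, 1.7568).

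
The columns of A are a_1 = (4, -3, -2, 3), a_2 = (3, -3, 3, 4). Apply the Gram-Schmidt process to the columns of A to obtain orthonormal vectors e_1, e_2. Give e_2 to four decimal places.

e_2 = (0.0324, -0.1779, 0.9059, 0.3829)

a_1 = (4, -3, -2, 3); ‖a_1‖ = 6.1644, so e_1 = (0.6489, -0.4867, -0.3244, 0.4867).
e_1·a_2 = 0.6489·3 + (-0.4867)·(-3) + (-0.3244)·3 + 0.4867·4 = 4.3800.
u_2 = a_2 − 4.3800·e_1 = (0.1579, -0.8684, 4.4211, 1.8684).
‖u_2‖ = 4.8801, so e_2 = (0.0324, -0.1779, 0.9059, 0.3829).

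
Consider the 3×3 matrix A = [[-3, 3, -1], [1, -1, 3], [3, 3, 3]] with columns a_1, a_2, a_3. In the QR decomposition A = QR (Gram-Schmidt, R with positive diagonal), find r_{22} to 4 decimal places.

r_{22} = 4.3529

e_1 = a_1/‖a_1‖ = (-3, 1, 3)/4.3589 = (-0.6882, 0.2294, 0.6882).
r_{12} = e_1·a_2 = -0.2294.
u_2 = a_2 + 0.2294·e_1 = (2.8421, -0.9474, 3.1579).
r_{22} = ‖u_2‖ = 4.3529.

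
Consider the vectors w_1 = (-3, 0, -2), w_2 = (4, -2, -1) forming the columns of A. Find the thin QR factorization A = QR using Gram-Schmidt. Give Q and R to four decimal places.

e_1 = w_1/‖w_1‖ = (-3, 0, -2)/3.6056 = (-0.8321, 0.0000, -0.5547).
r_{12} = e_1·w_2 = -2.7735.
u_2 = w_2 + 2.7735·e_1 = (1.6923, -2.0000, -2.5385).
‖u_2‖ = 3.6480, so e_2 = (0.4639, -0.5482, -0.6959).

Q = [[-0.8321, 0.4639], [0.0000, -0.5482], [-0.5547, -0.6959]], R = [[3.6056, -2.7735], [0.0000, 3.6480]]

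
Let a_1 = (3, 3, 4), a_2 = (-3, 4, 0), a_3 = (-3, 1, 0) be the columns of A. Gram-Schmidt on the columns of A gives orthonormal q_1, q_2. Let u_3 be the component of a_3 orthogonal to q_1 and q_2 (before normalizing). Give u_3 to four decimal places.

u_3 = (-0.6849, -0.5137, 0.8989)

a_1 = (3, 3, 4); ‖a_1‖ = 5.8310, so q_1 = (0.5145, 0.5145, 0.6860).
q_1·a_2 = 0.5145·(-3) + 0.5145·4 + 0.6860·0 = 0.5145.
u_2 = a_2 − 0.5145·q_1 = (-3.2647, 3.7353, -0.3529).
‖u_2‖ = 4.9735, so q_2 = (-0.6564, 0.7510, -0.0710).
q_1·a_3 = 0.5145·(-3) + 0.5145·1 + 0.6860·0 = -1.0290; q_2·a_3 = (-0.6564)·(-3) + 0.7510·1 + (-0.0710)·0 = 2.7203.
u_3 = a_3 + 1.0290·q_1 − 2.7203·q_2 = (-0.6849, -0.5137, 0.8989).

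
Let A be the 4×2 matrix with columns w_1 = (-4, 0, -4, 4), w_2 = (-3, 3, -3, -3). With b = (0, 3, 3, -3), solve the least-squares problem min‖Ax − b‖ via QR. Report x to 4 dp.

q_1 = w_1/‖w_1‖ = (-4, 0, -4, 4)/6.9282 = (-0.5774, 0.0000, -0.5774, 0.5774).
r_{12} = q_1·w_2 = 1.7321.
u_2 = w_2 − 1.7321·q_1 = (-2.0000, 3.0000, -2.0000, -4.0000).
‖u_2‖ = 5.7446, so q_2 = (-0.3482, 0.5222, -0.3482, -0.6963).
Qᵀb = (-3.4641, 2.6112).
Back-substitute: x_2 = 2.6112/5.7446 = 0.4545.
x_1 = (-3.4641 − 1.7321·0.4545)/6.9282 = -0.6136.

x = (-0.6136, 0.4545)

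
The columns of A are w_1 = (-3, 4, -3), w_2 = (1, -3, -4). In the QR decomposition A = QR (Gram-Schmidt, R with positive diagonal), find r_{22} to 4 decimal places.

w_1 = (-3, 4, -3); ‖w_1‖ = 5.8310, so q_1 = (-0.5145, 0.6860, -0.5145).
q_1·w_2 = (-0.5145)·1 + 0.6860·(-3) + (-0.5145)·(-4) = -0.5145.
u_2 = w_2 + 0.5145·q_1 = (0.7353, -2.6471, -4.2647).
r_{22} = ‖u_2‖ = 5.0730.

r_{22} = 5.0730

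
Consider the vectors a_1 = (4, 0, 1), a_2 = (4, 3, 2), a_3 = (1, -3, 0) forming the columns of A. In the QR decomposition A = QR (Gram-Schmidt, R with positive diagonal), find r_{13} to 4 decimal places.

r_{13} = 0.9701

a_1 = (4, 0, 1); ‖a_1‖ = 4.1231, so q_1 = (0.9701, 0.0000, 0.2425).
r_{13} = q_1·a_3 = 0.9701.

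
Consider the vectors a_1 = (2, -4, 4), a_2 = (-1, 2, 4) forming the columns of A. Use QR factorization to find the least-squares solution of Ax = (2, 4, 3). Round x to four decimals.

x = (-0.1500, 0.9000)

a_1 = (2, -4, 4); ‖a_1‖ = 6.0000, so q_1 = (0.3333, -0.6667, 0.6667).
q_1·a_2 = 0.3333·(-1) + (-0.6667)·2 + 0.6667·4 = 1.0000.
u_2 = a_2 − 1.0000·q_1 = (-1.3333, 2.6667, 3.3333).
‖u_2‖ = 4.4721, so q_2 = (-0.2981, 0.5963, 0.7454).
Qᵀb = (0.0000, 4.0249).
Back-substitute: x_2 = 4.0249/4.4721 = 0.9000.
x_1 = (0.0000 − 1.0000·0.9000)/6.0000 = -0.1500.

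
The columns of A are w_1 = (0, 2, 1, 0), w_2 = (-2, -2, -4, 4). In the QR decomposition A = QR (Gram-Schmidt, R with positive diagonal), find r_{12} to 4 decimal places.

w_1 = (0, 2, 1, 0); ‖w_1‖ = 2.2361, so q_1 = (0.0000, 0.8944, 0.4472, 0.0000).
r_{12} = q_1·w_2 = -3.5777.

r_{12} = -3.5777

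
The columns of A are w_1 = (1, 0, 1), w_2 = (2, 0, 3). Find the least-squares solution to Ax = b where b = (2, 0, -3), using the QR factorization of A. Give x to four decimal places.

w_1 = (1, 0, 1); ‖w_1‖ = 1.4142, so e_1 = (0.7071, 0.0000, 0.7071).
e_1·w_2 = 0.7071·2 + 0.0000·0 + 0.7071·3 = 3.5355.
u_2 = w_2 − 3.5355·e_1 = (-0.5000, 0.0000, 0.5000).
‖u_2‖ = 0.7071, so e_2 = (-0.7071, 0.0000, 0.7071).
Qᵀb = (-0.7071, -3.5355).
Back-substitute: x_2 = -3.5355/0.7071 = -5.0000.
x_1 = (-0.7071 − 3.5355·(-5.0000))/1.4142 = 12.0000.

x = (12.0000, -5.0000)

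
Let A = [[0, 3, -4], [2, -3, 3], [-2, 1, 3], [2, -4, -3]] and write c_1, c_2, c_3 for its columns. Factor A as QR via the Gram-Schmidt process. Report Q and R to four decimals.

Q = [[0.0000, 0.8115, -0.1830], [0.5774, -0.0902, 0.7223], [-0.5774, -0.4508, 0.0578], [0.5774, -0.3607, -0.6645]], R = [[3.4641, -4.6188, -1.7321], [0.0000, 3.6968, -3.7870], [0.0000, 0.0000, 5.0654]]

c_1 = (0, 2, -2, 2); ‖c_1‖ = 3.4641, so q_1 = (0.0000, 0.5774, -0.5774, 0.5774).
q_1·c_2 = 0.0000·3 + 0.5774·(-3) + (-0.5774)·1 + 0.5774·(-4) = -4.6188.
u_2 = c_2 + 4.6188·q_1 = (3.0000, -0.3333, -1.6667, -1.3333).
‖u_2‖ = 3.6968, so q_2 = (0.8115, -0.0902, -0.4508, -0.3607).
q_1·c_3 = 0.0000·(-4) + 0.5774·3 + (-0.5774)·3 + 0.5774·(-3) = -1.7321; q_2·c_3 = 0.8115·(-4) + (-0.0902)·3 + (-0.4508)·3 + (-0.3607)·(-3) = -3.7870.
u_3 = c_3 + 1.7321·q_1 + 3.7870·q_2 = (-0.9268, 3.6585, 0.2927, -3.3659).
‖u_3‖ = 5.0654, so q_3 = (-0.1830, 0.7223, 0.0578, -0.6645).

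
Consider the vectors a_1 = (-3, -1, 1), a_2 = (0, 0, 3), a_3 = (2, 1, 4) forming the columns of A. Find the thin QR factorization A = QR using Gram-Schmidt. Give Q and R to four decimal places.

q_1 = a_1/‖a_1‖ = (-3, -1, 1)/3.3166 = (-0.9045, -0.3015, 0.3015).
r_{12} = q_1·a_2 = 0.9045.
u_2 = a_2 − 0.9045·q_1 = (0.8182, 0.2727, 2.7273).
‖u_2‖ = 2.8604, so q_2 = (0.2860, 0.0953, 0.9535).
r_{13} = q_1·a_3 = -0.9045; r_{23} = q_2·a_3 = 4.4813.
u_3 = a_3 + 0.9045·q_1 − 4.4813·q_2 = (-0.1000, 0.3000, 0.0000).
‖u_3‖ = 0.3162, so q_3 = (-0.3162, 0.9487, 0.0000).

Q = [[-0.9045, 0.2860, -0.3162], [-0.3015, 0.0953, 0.9487], [0.3015, 0.9535, 0.0000]], R = [[3.3166, 0.9045, -0.9045], [0.0000, 2.8604, 4.4813], [0.0000, 0.0000, 0.3162]]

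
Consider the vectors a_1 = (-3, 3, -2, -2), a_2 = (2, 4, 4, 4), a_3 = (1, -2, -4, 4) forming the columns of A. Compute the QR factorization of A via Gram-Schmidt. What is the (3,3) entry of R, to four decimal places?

a_1 = (-3, 3, -2, -2); ‖a_1‖ = 5.0990, so e_1 = (-0.5883, 0.5883, -0.3922, -0.3922).
e_1·a_2 = (-0.5883)·2 + 0.5883·4 + (-0.3922)·4 + (-0.3922)·4 = -1.9612.
u_2 = a_2 + 1.9612·e_1 = (0.8462, 5.1538, 3.2308, 3.2308).
‖u_2‖ = 6.9393, so e_2 = (0.1219, 0.7427, 0.4656, 0.4656).
e_1·a_3 = (-0.5883)·1 + 0.5883·(-2) + (-0.3922)·(-4) + (-0.3922)·4 = -1.7650; e_2·a_3 = 0.1219·1 + 0.7427·(-2) + 0.4656·(-4) + 0.4656·4 = -1.3635.
u_3 = a_3 + 1.7650·e_1 + 1.3635·e_2 = (0.1278, 0.0511, -4.0575, 3.9425).
r_{33} = ‖u_3‖ = 5.6591.

r_{33} = 5.6591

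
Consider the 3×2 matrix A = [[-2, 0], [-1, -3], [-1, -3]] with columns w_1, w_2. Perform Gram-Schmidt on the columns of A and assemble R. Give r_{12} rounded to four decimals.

e_1 = w_1/‖w_1‖ = (-2, -1, -1)/2.4495 = (-0.8165, -0.4082, -0.4082).
r_{12} = e_1·w_2 = 2.4495.

r_{12} = 2.4495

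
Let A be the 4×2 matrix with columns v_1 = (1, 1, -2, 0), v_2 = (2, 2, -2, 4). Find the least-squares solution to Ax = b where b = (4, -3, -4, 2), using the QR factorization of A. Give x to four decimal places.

x = (1.0385, 0.3462)

q_1 = v_1/‖v_1‖ = (1, 1, -2, 0)/2.4495 = (0.4082, 0.4082, -0.8165, 0.0000).
r_{12} = q_1·v_2 = 3.2660.
u_2 = v_2 − 3.2660·q_1 = (0.6667, 0.6667, 0.6667, 4.0000).
‖u_2‖ = 4.1633, so q_2 = (0.1601, 0.1601, 0.1601, 0.9608).
Qᵀb = (3.6742, 1.4412).
Back-substitute: x_2 = 1.4412/4.1633 = 0.3462.
x_1 = (3.6742 − 3.2660·0.3462)/2.4495 = 1.0385.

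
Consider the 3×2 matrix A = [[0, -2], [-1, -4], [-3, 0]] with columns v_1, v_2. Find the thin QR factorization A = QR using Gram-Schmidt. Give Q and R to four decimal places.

v_1 = (0, -1, -3); ‖v_1‖ = 3.1623, so e_1 = (0.0000, -0.3162, -0.9487).
e_1·v_2 = 0.0000·(-2) + (-0.3162)·(-4) + (-0.9487)·0 = 1.2649.
u_2 = v_2 − 1.2649·e_1 = (-2.0000, -3.6000, 1.2000).
‖u_2‖ = 4.2895, so e_2 = (-0.4663, -0.8393, 0.2798).

Q = [[0.0000, -0.4663], [-0.3162, -0.8393], [-0.9487, 0.2798]], R = [[3.1623, 1.2649], [0.0000, 4.2895]]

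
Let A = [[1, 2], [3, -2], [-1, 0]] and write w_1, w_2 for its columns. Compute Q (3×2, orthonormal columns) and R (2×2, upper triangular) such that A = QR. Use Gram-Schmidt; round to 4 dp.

q_1 = w_1/‖w_1‖ = (1, 3, -1)/3.3166 = (0.3015, 0.9045, -0.3015).
r_{12} = q_1·w_2 = -1.2060.
u_2 = w_2 + 1.2060·q_1 = (2.3636, -0.9091, -0.3636).
‖u_2‖ = 2.5584, so q_2 = (0.9239, -0.3553, -0.1421).

Q = [[0.3015, 0.9239], [0.9045, -0.3553], [-0.3015, -0.1421]], R = [[3.3166, -1.2060], [0.0000, 2.5584]]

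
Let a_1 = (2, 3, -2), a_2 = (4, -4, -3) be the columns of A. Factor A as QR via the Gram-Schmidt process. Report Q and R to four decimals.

Q = [[0.4851, 0.5896], [0.7276, -0.6818], [-0.4851, -0.4330]], R = [[4.1231, 0.4851], [0.0000, 6.3847]]

a_1 = (2, 3, -2); ‖a_1‖ = 4.1231, so e_1 = (0.4851, 0.7276, -0.4851).
e_1·a_2 = 0.4851·4 + 0.7276·(-4) + (-0.4851)·(-3) = 0.4851.
u_2 = a_2 − 0.4851·e_1 = (3.7647, -4.3529, -2.7647).
‖u_2‖ = 6.3847, so e_2 = (0.5896, -0.6818, -0.4330).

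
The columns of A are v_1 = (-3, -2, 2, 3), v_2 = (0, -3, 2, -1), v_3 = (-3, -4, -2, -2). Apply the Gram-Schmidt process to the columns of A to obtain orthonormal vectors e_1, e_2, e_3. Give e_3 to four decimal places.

e_3 = (-0.5394, -0.3577, -0.6941, -0.3151)

v_1 = (-3, -2, 2, 3); ‖v_1‖ = 5.0990, so e_1 = (-0.5883, -0.3922, 0.3922, 0.5883).
e_1·v_2 = (-0.5883)·0 + (-0.3922)·(-3) + 0.3922·2 + 0.5883·(-1) = 1.3728.
u_2 = v_2 − 1.3728·e_1 = (0.8077, -2.4615, 1.4615, -1.8077).
‖u_2‖ = 3.4807, so e_2 = (0.2320, -0.7072, 0.4199, -0.5193).
e_1·v_3 = (-0.5883)·(-3) + (-0.3922)·(-4) + 0.3922·(-2) + 0.5883·(-2) = 1.3728; e_2·v_3 = 0.2320·(-3) + (-0.7072)·(-4) + 0.4199·(-2) + (-0.5193)·(-2) = 2.3315.
u_3 = v_3 − 1.3728·e_1 − 2.3315·e_2 = (-2.7333, -1.8127, -3.5175, -1.5968).
‖u_3‖ = 5.0675, so e_3 = (-0.5394, -0.3577, -0.6941, -0.3151).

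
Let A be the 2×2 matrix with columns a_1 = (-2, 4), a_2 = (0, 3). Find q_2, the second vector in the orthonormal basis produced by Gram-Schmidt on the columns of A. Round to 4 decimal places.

q_2 = (0.8944, 0.4472)

a_1 = (-2, 4); ‖a_1‖ = 4.4721, so q_1 = (-0.4472, 0.8944).
q_1·a_2 = (-0.4472)·0 + 0.8944·3 = 2.6833.
u_2 = a_2 − 2.6833·q_1 = (1.2000, 0.6000).
‖u_2‖ = 1.3416, so q_2 = (0.8944, 0.4472).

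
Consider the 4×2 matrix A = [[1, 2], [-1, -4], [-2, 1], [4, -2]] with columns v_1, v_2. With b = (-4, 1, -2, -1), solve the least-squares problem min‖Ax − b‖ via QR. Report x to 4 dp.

v_1 = (1, -1, -2, 4); ‖v_1‖ = 4.6904, so q_1 = (0.2132, -0.2132, -0.4264, 0.8528).
q_1·v_2 = 0.2132·2 + (-0.2132)·(-4) + (-0.4264)·1 + 0.8528·(-2) = -0.8528.
u_2 = v_2 + 0.8528·q_1 = (2.1818, -4.1818, 0.6364, -1.2727).
‖u_2‖ = 4.9267, so q_2 = (0.4429, -0.8488, 0.1292, -0.2583).
Qᵀb = (-1.0660, -2.6202).
Back-substitute: x_2 = -2.6202/4.9267 = -0.5318.
x_1 = (-1.0660 + 0.8528·(-0.5318))/4.6904 = -0.3240.

x = (-0.3240, -0.5318)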